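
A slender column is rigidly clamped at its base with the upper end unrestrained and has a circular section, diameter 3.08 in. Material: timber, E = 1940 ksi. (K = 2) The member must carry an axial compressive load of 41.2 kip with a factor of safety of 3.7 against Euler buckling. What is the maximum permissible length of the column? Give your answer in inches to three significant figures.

L_max ≈ 11.8 in

I = πd⁴/64 = π×3.08⁴/64 = 4.417 in⁴
Required critical load P_cr = n·P = 3.7 × 41.2 = 152.4 kip = 1.524×10^5 lb
From P_cr = π²EI/(K·L)²:  L = (1/K)·√(π²EI/P_cr) = (1/2)·√(π²×1.94×10^6×4.417/1.524×10^5)
L = 11.8 in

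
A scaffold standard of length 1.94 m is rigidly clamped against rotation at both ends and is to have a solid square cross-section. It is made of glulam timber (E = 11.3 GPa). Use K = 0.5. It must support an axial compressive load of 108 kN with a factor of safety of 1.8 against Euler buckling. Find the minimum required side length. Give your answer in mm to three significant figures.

Required P_cr = n·P = 1.8 × 108 = 194.4 kN
L_e = K·L = 0.5 × 1.94 = 0.9700 m
Required I = P_cr·L_e²/(π²E) = 1.944×10^5 × 0.9700² / (π² × 1.13×10^10) = 1.640×10^-6 m⁴
I_req = 1.640×10^6 mm⁴
Solid square: I = a⁴/12  ⇒  a = (12I)^(1/4) = (12×1.640×10^6)^(1/4) = 66.6 mm

a ≈ 66.6 mm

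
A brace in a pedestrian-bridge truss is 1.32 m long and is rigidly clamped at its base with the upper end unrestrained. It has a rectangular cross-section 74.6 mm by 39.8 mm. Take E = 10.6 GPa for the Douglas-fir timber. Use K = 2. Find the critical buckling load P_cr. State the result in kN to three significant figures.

P_cr ≈ 5.88 kN

Buckling occurs about the weak axis: I_min = h·b³/12 with b = 39.8 mm (the shorter side).
I_min = 74.6×39.8³/12 = 3.919×10^5 mm⁴
I = 3.919×10^5 mm⁴ = 3.919×10^-7 m⁴
Effective length L_e = K·L = 2 × 1.32 = 2.640 m
P_cr = π²EI / L_e² = π² × 10.6×10⁹ × 3.919×10^-7 / 2.640² = 5.883×10^3 N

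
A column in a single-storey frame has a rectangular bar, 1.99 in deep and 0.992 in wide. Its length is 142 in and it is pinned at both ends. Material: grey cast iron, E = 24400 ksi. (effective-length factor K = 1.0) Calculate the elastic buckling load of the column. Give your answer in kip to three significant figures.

P_cr ≈ 1.93 kip

Buckling occurs about the weak axis: I_min = h·b³/12 with b = 0.992 in (the shorter side).
I_min = 1.99×0.992³/12 = 0.1619 in⁴
Effective length L_e = K·L = 1 × 142 = 142.0 in
P_cr = π²EI / L_e² = π² × 24400×10³ × 0.1619 / 142.0² = 1.933×10^3 lb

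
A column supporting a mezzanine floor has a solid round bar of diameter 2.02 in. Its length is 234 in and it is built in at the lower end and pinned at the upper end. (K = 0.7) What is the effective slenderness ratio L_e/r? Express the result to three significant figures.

For a solid circle r = d/4 = 2.02/4 = 0.5050 in
L_e = K·L = 0.7 × 234 = 163.8 in
λ = L_e / r_min = 163.80 / 0.5050 = 324

λ ≈ 324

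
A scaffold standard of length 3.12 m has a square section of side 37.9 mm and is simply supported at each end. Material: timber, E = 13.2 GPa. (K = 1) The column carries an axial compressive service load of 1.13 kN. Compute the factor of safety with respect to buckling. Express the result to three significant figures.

n ≈ 2.04

I = a⁴/12 = 37.9⁴/12 = 1.719×10^5 mm⁴
I = 1.719×10^5 mm⁴ = 1.719×10^-7 m⁴
Effective length L_e = K·L = 1 × 3.12 = 3.120 m
P_cr = π²EI / L_e² = π² × 13.2×10⁹ × 1.719×10^-7 / 3.120² = 2.301×10^3 N
Factor of safety n = P_cr / P = 2.3011 / 1.13 = 2.04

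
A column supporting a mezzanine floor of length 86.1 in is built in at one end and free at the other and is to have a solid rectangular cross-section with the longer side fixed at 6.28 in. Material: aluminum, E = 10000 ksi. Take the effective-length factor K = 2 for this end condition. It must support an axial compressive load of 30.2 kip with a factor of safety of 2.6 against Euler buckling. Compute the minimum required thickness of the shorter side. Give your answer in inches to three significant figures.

b ≈ 3.56 in

Required P_cr = n·P = 2.6 × 30.2 = 78.52 kip
L_e = K·L = 2 × 86.1 = 172.2 in
Required I = P_cr·L_e²/(π²E) = 7.852×10^4 × 172.2² / (π² × 1.00×10^7) = 23.59 in⁴
Rectangle, weak axis: I_min = h·b³/12 with h = 6.28 in fixed  ⇒  b = (12I/h)^(1/3) = 3.56 in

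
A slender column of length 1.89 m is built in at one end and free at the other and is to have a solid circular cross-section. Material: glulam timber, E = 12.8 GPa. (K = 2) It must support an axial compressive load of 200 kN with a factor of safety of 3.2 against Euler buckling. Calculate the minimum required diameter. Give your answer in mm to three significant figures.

d ≈ 196 mm

Required P_cr = n·P = 3.2 × 200 = 640.0 kN
L_e = K·L = 2 × 1.89 = 3.780 m
Required I = P_cr·L_e²/(π²E) = 6.400×10^5 × 3.780² / (π² × 1.28×10^10) = 7.239×10^-5 m⁴
I_req = 7.239×10^7 mm⁴
Solid circle: I = πd⁴/64  ⇒  d = (64I/π)^(1/4) = (64×7.239×10^7/π)^(1/4) = 196 mm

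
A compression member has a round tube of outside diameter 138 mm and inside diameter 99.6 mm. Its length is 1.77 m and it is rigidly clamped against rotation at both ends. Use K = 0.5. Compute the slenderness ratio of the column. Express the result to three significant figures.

d_o = 138 mm, d_i = 99.6 mm
I = π(d_o⁴ − d_i⁴)/64 = π(138⁴ − 99.60⁴)/64 = 1.297×10^7 mm⁴
A = 7.166×10^3 mm²;  r_min = √(I/A) = √(1.297×10^7/7.166×10^3) = 42.55 mm
L_e = K·L = 0.5 × 1.77 m = 0.8850 m = 885.00 mm
λ = L_e / r_min = 885.00 / 42.55 = 20.8

λ ≈ 20.8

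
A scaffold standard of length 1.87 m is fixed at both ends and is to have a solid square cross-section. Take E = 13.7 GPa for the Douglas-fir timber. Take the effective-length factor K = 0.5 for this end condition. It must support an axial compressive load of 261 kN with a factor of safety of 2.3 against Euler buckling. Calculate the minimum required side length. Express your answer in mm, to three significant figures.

a ≈ 82.6 mm

Required P_cr = n·P = 2.3 × 261 = 600.3 kN
L_e = K·L = 0.5 × 1.87 = 0.9350 m
Required I = P_cr·L_e²/(π²E) = 6.003×10^5 × 0.9350² / (π² × 1.37×10^10) = 3.881×10^-6 m⁴
I_req = 3.881×10^6 mm⁴
Solid square: I = a⁴/12  ⇒  a = (12I)^(1/4) = (12×3.881×10^6)^(1/4) = 82.6 mm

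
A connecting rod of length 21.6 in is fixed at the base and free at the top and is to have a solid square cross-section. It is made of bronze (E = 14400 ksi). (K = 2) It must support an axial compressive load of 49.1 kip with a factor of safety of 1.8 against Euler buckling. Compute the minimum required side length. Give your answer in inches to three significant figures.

a ≈ 1.93 in

Required P_cr = n·P = 1.8 × 49.1 = 88.38 kip
L_e = K·L = 2 × 21.6 = 43.20 in
Required I = P_cr·L_e²/(π²E) = 8.838×10^4 × 43.20² / (π² × 1.44×10^7) = 1.161 in⁴
Solid square: I = a⁴/12  ⇒  a = (12I)^(1/4) = (12×1.161)^(1/4) = 1.93 in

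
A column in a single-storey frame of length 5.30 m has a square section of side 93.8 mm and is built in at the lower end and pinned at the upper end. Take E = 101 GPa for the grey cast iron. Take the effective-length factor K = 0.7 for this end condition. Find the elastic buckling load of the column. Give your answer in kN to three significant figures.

P_cr ≈ 467 kN

I = a⁴/12 = 93.8⁴/12 = 6.451×10^6 mm⁴
I = 6.451×10^6 mm⁴ = 6.451×10^-6 m⁴
Effective length L_e = K·L = 0.7 × 5.30 = 3.710 m
P_cr = π²EI / L_e² = π² × 101×10⁹ × 6.451×10^-6 / 3.710² = 4.672×10^5 N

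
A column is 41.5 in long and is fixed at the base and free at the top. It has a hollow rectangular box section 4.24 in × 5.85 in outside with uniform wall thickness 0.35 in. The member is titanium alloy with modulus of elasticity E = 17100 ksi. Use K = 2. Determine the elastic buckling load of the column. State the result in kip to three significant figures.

P_cr ≈ 444 kip

Inner dimensions: h_i = 5.85 − 2×0.35 = 5.150 in, b_i = 4.24 − 2×0.35 = 3.540 in
Weak-axis I_min = (h_o·b_o³ − h_i·b_i³)/12 with b_o = 4.24, b_i = 3.540 in (shorter outer/inner sides).
I_min = (5.85×4.24³ − 5.150×3.540³)/12 = 18.12 in⁴
Effective length L_e = K·L = 2 × 41.5 = 83.00 in
P_cr = π²EI / L_e² = π² × 17100×10³ × 18.12 / 83.00² = 4.439×10^5 lb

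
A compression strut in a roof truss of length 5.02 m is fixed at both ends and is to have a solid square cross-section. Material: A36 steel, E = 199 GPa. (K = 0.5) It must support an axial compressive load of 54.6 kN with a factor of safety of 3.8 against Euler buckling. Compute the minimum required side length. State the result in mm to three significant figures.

a ≈ 53.2 mm

Required P_cr = n·P = 3.8 × 54.6 = 207.5 kN
L_e = K·L = 0.5 × 5.02 = 2.510 m
Required I = P_cr·L_e²/(π²E) = 2.075×10^5 × 2.510² / (π² × 1.99×10^11) = 6.655×10^-7 m⁴
I_req = 6.655×10^5 mm⁴
Solid square: I = a⁴/12  ⇒  a = (12I)^(1/4) = (12×6.655×10^5)^(1/4) = 53.2 mm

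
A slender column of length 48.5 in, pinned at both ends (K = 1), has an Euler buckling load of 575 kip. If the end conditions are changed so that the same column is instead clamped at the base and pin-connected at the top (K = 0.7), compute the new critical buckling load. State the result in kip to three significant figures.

P_cr ≈ 1170 kip

P_cr ∝ 1/K², so P_cr,new = P_cr,old × (K_old/K_new)² = 575 × (1/0.7)²
= 575 × 2.041 = 1170 kip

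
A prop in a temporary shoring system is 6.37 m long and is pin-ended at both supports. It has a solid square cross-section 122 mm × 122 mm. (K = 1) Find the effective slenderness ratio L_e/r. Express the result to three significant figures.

I = a⁴/12 = 122⁴/12 = 1.846×10^7 mm⁴
A = 1.488×10^4 mm²;  r_min = √(I/A) = √(1.846×10^7/1.488×10^4) = 35.22 mm
L_e = K·L = 1 × 6.37 m = 6.370 m = 6370.0 mm
λ = L_e / r_min = 6370.0 / 35.22 = 181

λ ≈ 181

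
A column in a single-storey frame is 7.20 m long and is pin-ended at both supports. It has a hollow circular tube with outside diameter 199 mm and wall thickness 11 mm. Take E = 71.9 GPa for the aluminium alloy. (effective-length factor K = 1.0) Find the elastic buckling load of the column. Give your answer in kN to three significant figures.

P_cr ≈ 394 kN

Inner diameter d_i = 199 − 2×11 = 177.0 mm
I = π(d_o⁴ − d_i⁴)/64 = π(199⁴ − 177.0⁴)/64 = 2.880×10^7 mm⁴
I = 2.880×10^7 mm⁴ = 2.880×10^-5 m⁴
Effective length L_e = K·L = 1 × 7.20 = 7.200 m
P_cr = π²EI / L_e² = π² × 71.9×10⁹ × 2.880×10^-5 / 7.200² = 3.943×10^5 N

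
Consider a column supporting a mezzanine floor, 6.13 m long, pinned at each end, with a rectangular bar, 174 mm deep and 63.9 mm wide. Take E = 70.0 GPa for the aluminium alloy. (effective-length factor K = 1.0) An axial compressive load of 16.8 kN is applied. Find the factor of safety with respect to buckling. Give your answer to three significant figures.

n ≈ 4.14

Buckling occurs about the weak axis: I_min = h·b³/12 with b = 63.9 mm (the shorter side).
I_min = 174×63.9³/12 = 3.783×10^6 mm⁴
I = 3.783×10^6 mm⁴ = 3.783×10^-6 m⁴
Effective length L_e = K·L = 1 × 6.13 = 6.130 m
P_cr = π²EI / L_e² = π² × 70.0×10⁹ × 3.783×10^-6 / 6.130² = 6.956×10^4 N
Factor of safety n = P_cr / P = 69.558 / 16.8 = 4.14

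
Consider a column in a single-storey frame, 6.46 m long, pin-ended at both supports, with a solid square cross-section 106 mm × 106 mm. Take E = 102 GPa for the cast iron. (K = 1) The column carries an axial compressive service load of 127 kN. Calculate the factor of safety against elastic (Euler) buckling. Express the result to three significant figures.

n ≈ 2.00

I = a⁴/12 = 106⁴/12 = 1.052×10^7 mm⁴
I = 1.052×10^7 mm⁴ = 1.052×10^-5 m⁴
Effective length L_e = K·L = 1 × 6.46 = 6.460 m
P_cr = π²EI / L_e² = π² × 102×10⁹ × 1.052×10^-5 / 6.460² = 2.538×10^5 N
Factor of safety n = P_cr / P = 253.79 / 127 = 2.00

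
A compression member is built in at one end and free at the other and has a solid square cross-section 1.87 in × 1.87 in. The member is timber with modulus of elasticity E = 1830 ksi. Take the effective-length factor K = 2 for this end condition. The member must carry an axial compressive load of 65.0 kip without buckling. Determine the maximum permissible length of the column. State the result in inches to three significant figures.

I = a⁴/12 = 1.87⁴/12 = 1.019 in⁴
At the buckling limit P_cr = P = 6.500×10^4 lb
From P_cr = π²EI/(K·L)²:  L = (1/K)·√(π²EI/P_cr) = (1/2)·√(π²×1.83×10^6×1.019/6.500×10^4)
L = 8.41 in

L_max ≈ 8.41 in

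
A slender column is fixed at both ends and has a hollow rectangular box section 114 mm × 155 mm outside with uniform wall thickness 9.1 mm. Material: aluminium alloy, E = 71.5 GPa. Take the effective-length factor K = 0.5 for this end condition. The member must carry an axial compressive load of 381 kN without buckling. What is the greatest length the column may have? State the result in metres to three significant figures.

L_max ≈ 8.22 m

Inner dimensions: h_i = 155 − 2×9.1 = 136.8 mm, b_i = 114 − 2×9.1 = 95.80 mm
Weak-axis I_min = (h_o·b_o³ − h_i·b_i³)/12 with b_o = 114, b_i = 95.80 mm (shorter outer/inner sides).
I_min = (155×114³ − 136.8×95.80³)/12 = 9.114×10^6 mm⁴
I = 9.114×10^-6 m⁴
At the buckling limit P_cr = P = 3.810×10^5 N
From P_cr = π²EI/(K·L)²:  L = (1/K)·√(π²EI/P_cr) = (1/0.5)·√(π²×7.15×10^10×9.114×10^-6/3.810×10^5)
L = 8.22 m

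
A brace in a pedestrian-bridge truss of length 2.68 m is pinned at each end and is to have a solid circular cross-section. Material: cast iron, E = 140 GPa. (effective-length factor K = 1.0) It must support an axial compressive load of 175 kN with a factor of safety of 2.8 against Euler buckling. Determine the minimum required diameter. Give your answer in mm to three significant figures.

Required P_cr = n·P = 2.8 × 175 = 490.0 kN
L_e = K·L = 1 × 2.68 = 2.680 m
Required I = P_cr·L_e²/(π²E) = 4.900×10^5 × 2.680² / (π² × 1.40×10^11) = 2.547×10^-6 m⁴
I_req = 2.547×10^6 mm⁴
Solid circle: I = πd⁴/64  ⇒  d = (64I/π)^(1/4) = (64×2.547×10^6/π)^(1/4) = 84.9 mm

d ≈ 84.9 mm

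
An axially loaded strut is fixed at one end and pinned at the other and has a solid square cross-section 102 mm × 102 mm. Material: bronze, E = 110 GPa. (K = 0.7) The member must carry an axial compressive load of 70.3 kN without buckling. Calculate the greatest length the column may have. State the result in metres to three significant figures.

L_max ≈ 16.9 m

I = a⁴/12 = 102⁴/12 = 9.020×10^6 mm⁴
I = 9.020×10^-6 m⁴
At the buckling limit P_cr = P = 7.030×10^4 N
From P_cr = π²EI/(K·L)²:  L = (1/K)·√(π²EI/P_cr) = (1/0.7)·√(π²×1.10×10^11×9.020×10^-6/7.030×10^4)
L = 16.9 m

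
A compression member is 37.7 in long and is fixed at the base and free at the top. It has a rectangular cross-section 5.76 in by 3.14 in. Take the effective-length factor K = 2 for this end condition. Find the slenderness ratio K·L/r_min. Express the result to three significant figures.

λ ≈ 83.2

Buckling occurs about the weak axis: I_min = h·b³/12 with b = 3.14 in (the shorter side).
I_min = 5.76×3.14³/12 = 14.86 in⁴
A = 18.09 in²;  r_min = √(I/A) = √(14.86/18.09) = 0.9064 in
L_e = K·L = 2 × 37.7 = 75.40 in
λ = L_e / r_min = 75.400 / 0.9064 = 83.2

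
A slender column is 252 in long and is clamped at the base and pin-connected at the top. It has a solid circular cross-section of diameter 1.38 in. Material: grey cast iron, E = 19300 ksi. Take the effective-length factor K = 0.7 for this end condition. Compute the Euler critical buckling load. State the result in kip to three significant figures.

I = πd⁴/64 = π×1.38⁴/64 = 0.1780 in⁴
Effective length L_e = K·L = 0.7 × 252 = 176.4 in
P_cr = π²EI / L_e² = π² × 19300×10³ × 0.1780 / 176.4² = 1.090×10^3 lb

P_cr ≈ 1.09 kip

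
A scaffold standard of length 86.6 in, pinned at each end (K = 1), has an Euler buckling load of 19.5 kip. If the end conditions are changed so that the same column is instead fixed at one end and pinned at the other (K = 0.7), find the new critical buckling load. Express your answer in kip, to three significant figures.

P_cr ∝ 1/K², so P_cr,new = P_cr,old × (K_old/K_new)² = 19.5 × (1/0.7)²
= 19.5 × 2.041 = 39.8 kip

P_cr ≈ 39.8 kip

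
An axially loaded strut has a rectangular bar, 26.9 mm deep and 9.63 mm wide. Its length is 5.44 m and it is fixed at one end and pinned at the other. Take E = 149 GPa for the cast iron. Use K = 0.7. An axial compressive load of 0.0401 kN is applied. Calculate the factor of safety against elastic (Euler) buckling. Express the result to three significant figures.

n ≈ 5.06

Buckling occurs about the weak axis: I_min = h·b³/12 with b = 9.63 mm (the shorter side).
I_min = 26.9×9.63³/12 = 2.002×10^3 mm⁴
I = 2.002×10^3 mm⁴ = 2.002×10^-9 m⁴
Effective length L_e = K·L = 0.7 × 5.44 = 3.808 m
P_cr = π²EI / L_e² = π² × 149×10⁹ × 2.002×10^-9 / 3.808² = 203.0 N
Factor of safety n = P_cr / P = 0.20302 / 0.0401 = 5.06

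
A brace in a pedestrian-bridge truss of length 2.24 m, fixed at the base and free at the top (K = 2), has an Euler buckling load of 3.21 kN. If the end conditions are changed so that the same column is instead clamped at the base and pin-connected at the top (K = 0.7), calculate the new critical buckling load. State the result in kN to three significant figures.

P_cr ≈ 26.2 kN

P_cr ∝ 1/K², so P_cr,new = P_cr,old × (K_old/K_new)² = 3.21 × (2/0.7)²
= 3.21 × 8.163 = 26.2 kN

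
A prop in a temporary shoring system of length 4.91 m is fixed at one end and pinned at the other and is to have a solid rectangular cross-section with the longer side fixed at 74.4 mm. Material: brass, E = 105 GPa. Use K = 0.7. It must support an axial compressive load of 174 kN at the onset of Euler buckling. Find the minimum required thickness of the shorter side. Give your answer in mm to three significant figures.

L_e = K·L = 0.7 × 4.91 = 3.437 m
Required I = P_cr·L_e²/(π²E) = 1.740×10^5 × 3.437² / (π² × 1.05×10^11) = 1.983×10^-6 m⁴
I_req = 1.983×10^6 mm⁴
Rectangle, weak axis: I_min = h·b³/12 with h = 74.4 mm fixed  ⇒  b = (12I/h)^(1/3) = 68.4 mm

b ≈ 68.4 mm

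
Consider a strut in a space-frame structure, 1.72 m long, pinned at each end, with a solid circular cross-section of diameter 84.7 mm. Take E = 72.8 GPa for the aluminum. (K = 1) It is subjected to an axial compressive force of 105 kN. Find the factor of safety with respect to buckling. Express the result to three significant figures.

n ≈ 5.84

I = πd⁴/64 = π×84.7⁴/64 = 2.526×10^6 mm⁴
I = 2.526×10^6 mm⁴ = 2.526×10^-6 m⁴
Effective length L_e = K·L = 1 × 1.72 = 1.720 m
P_cr = π²EI / L_e² = π² × 72.8×10⁹ × 2.526×10^-6 / 1.720² = 6.136×10^5 N
Factor of safety n = P_cr / P = 613.59 / 105 = 5.84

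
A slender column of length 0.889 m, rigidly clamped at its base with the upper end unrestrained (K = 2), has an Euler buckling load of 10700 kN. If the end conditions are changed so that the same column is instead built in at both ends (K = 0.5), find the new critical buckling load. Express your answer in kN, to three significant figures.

P_cr ≈ 171000 kN

P_cr ∝ 1/K², so P_cr,new = P_cr,old × (K_old/K_new)² = 10700 × (2/0.5)²
= 10700 × 16.00 = 171000 kN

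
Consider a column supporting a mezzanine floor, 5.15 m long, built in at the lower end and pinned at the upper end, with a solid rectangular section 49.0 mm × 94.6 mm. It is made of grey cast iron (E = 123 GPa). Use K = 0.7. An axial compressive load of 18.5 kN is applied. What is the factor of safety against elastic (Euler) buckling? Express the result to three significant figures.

Buckling occurs about the weak axis: I_min = h·b³/12 with b = 49.0 mm (the shorter side).
I_min = 94.6×49.0³/12 = 9.275×10^5 mm⁴
I = 9.275×10^5 mm⁴ = 9.275×10^-7 m⁴
Effective length L_e = K·L = 0.7 × 5.15 = 3.605 m
P_cr = π²EI / L_e² = π² × 123×10⁹ × 9.275×10^-7 / 3.605² = 8.663×10^4 N
Factor of safety n = P_cr / P = 86.635 / 18.5 = 4.68

n ≈ 4.68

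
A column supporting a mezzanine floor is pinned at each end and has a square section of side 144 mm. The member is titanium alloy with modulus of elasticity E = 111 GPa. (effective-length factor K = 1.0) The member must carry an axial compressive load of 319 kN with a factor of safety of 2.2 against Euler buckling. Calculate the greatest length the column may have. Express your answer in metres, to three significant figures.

L_max ≈ 7.48 m

I = a⁴/12 = 144⁴/12 = 3.583×10^7 mm⁴
I = 3.583×10^-5 m⁴
Required critical load P_cr = n·P = 2.2 × 319 = 701.8 kN = 7.018×10^5 N
From P_cr = π²EI/(K·L)²:  L = (1/K)·√(π²EI/P_cr) = (1/1)·√(π²×1.11×10^11×3.583×10^-5/7.018×10^5)
L = 7.48 m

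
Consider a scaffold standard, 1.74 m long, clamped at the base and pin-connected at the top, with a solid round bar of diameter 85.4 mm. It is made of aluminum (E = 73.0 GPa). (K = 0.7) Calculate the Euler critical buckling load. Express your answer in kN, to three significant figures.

I = πd⁴/64 = π×85.4⁴/64 = 2.611×10^6 mm⁴
I = 2.611×10^6 mm⁴ = 2.611×10^-6 m⁴
Effective length L_e = K·L = 0.7 × 1.74 = 1.218 m
P_cr = π²EI / L_e² = π² × 73.0×10⁹ × 2.611×10^-6 / 1.218² = 1.268×10^6 N

P_cr ≈ 1270 kN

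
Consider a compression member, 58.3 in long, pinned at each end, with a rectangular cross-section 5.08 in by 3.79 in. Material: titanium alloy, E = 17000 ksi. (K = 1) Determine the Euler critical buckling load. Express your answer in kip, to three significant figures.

P_cr ≈ 1140 kip

Buckling occurs about the weak axis: I_min = h·b³/12 with b = 3.79 in (the shorter side).
I_min = 5.08×3.79³/12 = 23.05 in⁴
Effective length L_e = K·L = 1 × 58.3 = 58.30 in
P_cr = π²EI / L_e² = π² × 17000×10³ × 23.05 / 58.30² = 1.138×10^6 lb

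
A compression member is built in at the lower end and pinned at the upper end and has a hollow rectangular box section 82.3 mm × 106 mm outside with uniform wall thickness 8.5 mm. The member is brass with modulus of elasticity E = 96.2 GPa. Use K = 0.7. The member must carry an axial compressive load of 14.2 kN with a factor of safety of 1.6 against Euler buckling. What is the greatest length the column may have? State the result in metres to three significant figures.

L_max ≈ 15.6 m

Inner dimensions: h_i = 106 − 2×8.5 = 89.00 mm, b_i = 82.3 − 2×8.5 = 65.30 mm
Weak-axis I_min = (h_o·b_o³ − h_i·b_i³)/12 with b_o = 82.3, b_i = 65.30 mm (shorter outer/inner sides).
I_min = (106×82.3³ − 89.00×65.30³)/12 = 2.859×10^6 mm⁴
I = 2.859×10^-6 m⁴
Required critical load P_cr = n·P = 1.6 × 14.2 = 22.72 kN = 2.272×10^4 N
From P_cr = π²EI/(K·L)²:  L = (1/K)·√(π²EI/P_cr) = (1/0.7)·√(π²×9.62×10^10×2.859×10^-6/2.272×10^4)
L = 15.6 m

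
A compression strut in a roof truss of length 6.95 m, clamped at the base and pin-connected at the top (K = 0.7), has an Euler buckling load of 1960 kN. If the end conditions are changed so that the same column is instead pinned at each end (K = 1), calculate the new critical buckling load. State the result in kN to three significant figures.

P_cr ∝ 1/K², so P_cr,new = P_cr,old × (K_old/K_new)² = 1960 × (0.7/1)²
= 1960 × 0.4900 = 960 kN

P_cr ≈ 960 kN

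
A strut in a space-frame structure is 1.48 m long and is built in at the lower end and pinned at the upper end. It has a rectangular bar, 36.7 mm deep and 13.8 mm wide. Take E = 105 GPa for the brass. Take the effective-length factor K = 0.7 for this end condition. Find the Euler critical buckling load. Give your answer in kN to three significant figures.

Buckling occurs about the weak axis: I_min = h·b³/12 with b = 13.8 mm (the shorter side).
I_min = 36.7×13.8³/12 = 8.038×10^3 mm⁴
I = 8.038×10^3 mm⁴ = 8.038×10^-9 m⁴
Effective length L_e = K·L = 0.7 × 1.48 = 1.036 m
P_cr = π²EI / L_e² = π² × 105×10⁹ × 8.038×10^-9 / 1.036² = 7.761×10^3 N

P_cr ≈ 7.76 kN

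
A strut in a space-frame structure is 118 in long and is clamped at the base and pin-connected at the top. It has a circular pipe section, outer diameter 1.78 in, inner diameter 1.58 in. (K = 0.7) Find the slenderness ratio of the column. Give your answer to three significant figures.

d_o = 1.78 in, d_i = 1.58 in
I = π(d_o⁴ − d_i⁴)/64 = π(1.78⁴ − 1.580⁴)/64 = 0.1869 in⁴
A = 0.5278 in²;  r_min = √(I/A) = √(0.1869/0.5278) = 0.5950 in
L_e = K·L = 0.7 × 118 = 82.60 in
λ = L_e / r_min = 82.600 / 0.5950 = 139

λ ≈ 139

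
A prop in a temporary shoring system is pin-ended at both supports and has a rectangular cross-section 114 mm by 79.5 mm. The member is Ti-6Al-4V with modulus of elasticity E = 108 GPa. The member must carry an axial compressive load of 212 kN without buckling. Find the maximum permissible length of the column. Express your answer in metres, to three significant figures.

L_max ≈ 4.90 m

Buckling occurs about the weak axis: I_min = h·b³/12 with b = 79.5 mm (the shorter side).
I_min = 114×79.5³/12 = 4.773×10^6 mm⁴
I = 4.773×10^-6 m⁴
At the buckling limit P_cr = P = 2.120×10^5 N
From P_cr = π²EI/(K·L)²:  L = (1/K)·√(π²EI/P_cr) = (1/1)·√(π²×1.08×10^11×4.773×10^-6/2.120×10^5)
L = 4.90 m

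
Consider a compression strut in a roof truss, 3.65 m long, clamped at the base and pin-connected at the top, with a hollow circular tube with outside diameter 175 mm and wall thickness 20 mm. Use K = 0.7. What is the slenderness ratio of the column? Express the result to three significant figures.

λ ≈ 46.2

Inner diameter d_i = 175 − 2×20 = 135.0 mm
I = π(d_o⁴ − d_i⁴)/64 = π(175⁴ − 135.0⁴)/64 = 2.973×10^7 mm⁴
A = 9.739×10^3 mm²;  r_min = √(I/A) = √(2.973×10^7/9.739×10^3) = 55.26 mm
L_e = K·L = 0.7 × 3.65 m = 2.555 m = 2555.0 mm
λ = L_e / r_min = 2555.0 / 55.26 = 46.2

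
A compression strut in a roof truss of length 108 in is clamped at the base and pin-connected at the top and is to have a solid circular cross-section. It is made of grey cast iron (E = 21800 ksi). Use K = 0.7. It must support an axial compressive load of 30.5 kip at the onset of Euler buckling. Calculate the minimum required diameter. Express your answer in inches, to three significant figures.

d ≈ 2.02 in

L_e = K·L = 0.7 × 108 = 75.60 in
Required I = P_cr·L_e²/(π²E) = 3.050×10^4 × 75.60² / (π² × 2.18×10^7) = 0.8102 in⁴
Solid circle: I = πd⁴/64  ⇒  d = (64I/π)^(1/4) = (64×0.8102/π)^(1/4) = 2.02 in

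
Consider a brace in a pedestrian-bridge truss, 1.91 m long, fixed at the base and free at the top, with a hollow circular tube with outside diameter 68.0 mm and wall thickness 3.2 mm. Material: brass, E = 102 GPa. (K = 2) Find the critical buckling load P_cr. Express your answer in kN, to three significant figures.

Inner diameter d_i = 68.0 − 2×3.2 = 61.60 mm
I = π(d_o⁴ − d_i⁴)/64 = π(68.0⁴ − 61.60⁴)/64 = 3.428×10^5 mm⁴
I = 3.428×10^5 mm⁴ = 3.428×10^-7 m⁴
Effective length L_e = K·L = 2 × 1.91 = 3.820 m
P_cr = π²EI / L_e² = π² × 102×10⁹ × 3.428×10^-7 / 3.820² = 2.365×10^4 N

P_cr ≈ 23.6 kN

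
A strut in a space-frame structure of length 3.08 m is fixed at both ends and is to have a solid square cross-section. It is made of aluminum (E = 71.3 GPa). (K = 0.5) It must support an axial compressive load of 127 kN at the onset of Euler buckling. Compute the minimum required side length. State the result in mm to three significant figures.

L_e = K·L = 0.5 × 3.08 = 1.540 m
Required I = P_cr·L_e²/(π²E) = 1.270×10^5 × 1.540² / (π² × 7.13×10^10) = 4.280×10^-7 m⁴
I_req = 4.280×10^5 mm⁴
Solid square: I = a⁴/12  ⇒  a = (12I)^(1/4) = (12×4.280×10^5)^(1/4) = 47.6 mm

a ≈ 47.6 mm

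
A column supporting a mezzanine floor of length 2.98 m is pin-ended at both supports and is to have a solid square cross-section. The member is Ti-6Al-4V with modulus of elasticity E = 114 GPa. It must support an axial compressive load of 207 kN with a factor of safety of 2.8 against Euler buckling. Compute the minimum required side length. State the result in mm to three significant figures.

Required P_cr = n·P = 2.8 × 207 = 579.6 kN
L_e = K·L = 1 × 2.98 = 2.980 m
Required I = P_cr·L_e²/(π²E) = 5.796×10^5 × 2.980² / (π² × 1.14×10^11) = 4.575×10^-6 m⁴
I_req = 4.575×10^6 mm⁴
Solid square: I = a⁴/12  ⇒  a = (12I)^(1/4) = (12×4.575×10^6)^(1/4) = 86.1 mm

a ≈ 86.1 mm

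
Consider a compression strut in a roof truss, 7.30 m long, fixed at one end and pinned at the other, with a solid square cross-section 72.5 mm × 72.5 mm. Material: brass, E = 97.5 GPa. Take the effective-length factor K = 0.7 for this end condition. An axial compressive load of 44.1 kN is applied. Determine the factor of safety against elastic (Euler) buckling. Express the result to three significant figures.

n ≈ 1.92

I = a⁴/12 = 72.5⁴/12 = 2.302×10^6 mm⁴
I = 2.302×10^6 mm⁴ = 2.302×10^-6 m⁴
Effective length L_e = K·L = 0.7 × 7.30 = 5.110 m
P_cr = π²EI / L_e² = π² × 97.5×10⁹ × 2.302×10^-6 / 5.110² = 8.485×10^4 N
Factor of safety n = P_cr / P = 84.846 / 44.1 = 1.92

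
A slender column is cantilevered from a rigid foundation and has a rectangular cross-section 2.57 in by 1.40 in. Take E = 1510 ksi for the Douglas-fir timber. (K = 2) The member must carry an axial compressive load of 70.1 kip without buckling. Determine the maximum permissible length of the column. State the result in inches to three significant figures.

Buckling occurs about the weak axis: I_min = h·b³/12 with b = 1.40 in (the shorter side).
I_min = 2.57×1.40³/12 = 0.5877 in⁴
At the buckling limit P_cr = P = 7.010×10^4 lb
From P_cr = π²EI/(K·L)²:  L = (1/K)·√(π²EI/P_cr) = (1/2)·√(π²×1.51×10^6×0.5877/7.010×10^4)
L = 5.59 in

L_max ≈ 5.59 in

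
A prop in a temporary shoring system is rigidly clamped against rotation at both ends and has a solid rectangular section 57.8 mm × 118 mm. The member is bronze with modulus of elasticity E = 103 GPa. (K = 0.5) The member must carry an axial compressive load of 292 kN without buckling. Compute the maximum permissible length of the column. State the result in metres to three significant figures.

Buckling occurs about the weak axis: I_min = h·b³/12 with b = 57.8 mm (the shorter side).
I_min = 118×57.8³/12 = 1.899×10^6 mm⁴
I = 1.899×10^-6 m⁴
At the buckling limit P_cr = P = 2.920×10^5 N
From P_cr = π²EI/(K·L)²:  L = (1/K)·√(π²EI/P_cr) = (1/0.5)·√(π²×1.03×10^11×1.899×10^-6/2.920×10^5)
L = 5.14 m

L_max ≈ 5.14 m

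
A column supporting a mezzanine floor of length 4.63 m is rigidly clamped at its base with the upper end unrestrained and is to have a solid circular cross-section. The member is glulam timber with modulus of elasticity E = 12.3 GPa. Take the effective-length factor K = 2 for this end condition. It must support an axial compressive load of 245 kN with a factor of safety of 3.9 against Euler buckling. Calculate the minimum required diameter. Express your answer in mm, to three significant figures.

Required P_cr = n·P = 3.9 × 245 = 955.5 kN
L_e = K·L = 2 × 4.63 = 9.260 m
Required I = P_cr·L_e²/(π²E) = 9.555×10^5 × 9.260² / (π² × 1.23×10^10) = 6.749×10^-4 m⁴
I_req = 6.749×10^8 mm⁴
Solid circle: I = πd⁴/64  ⇒  d = (64I/π)^(1/4) = (64×6.749×10^8/π)^(1/4) = 342 mm

d ≈ 342 mm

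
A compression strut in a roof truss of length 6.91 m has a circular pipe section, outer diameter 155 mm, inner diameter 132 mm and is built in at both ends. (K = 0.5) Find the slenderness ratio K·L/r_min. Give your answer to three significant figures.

d_o = 155 mm, d_i = 132 mm
I = π(d_o⁴ − d_i⁴)/64 = π(155⁴ − 132.0⁴)/64 = 1.343×10^7 mm⁴
A = 5.184×10^3 mm²;  r_min = √(I/A) = √(1.343×10^7/5.184×10^3) = 50.90 mm
L_e = K·L = 0.5 × 6.91 m = 3.455 m = 3455.0 mm
λ = L_e / r_min = 3455.0 / 50.90 = 67.9

λ ≈ 67.9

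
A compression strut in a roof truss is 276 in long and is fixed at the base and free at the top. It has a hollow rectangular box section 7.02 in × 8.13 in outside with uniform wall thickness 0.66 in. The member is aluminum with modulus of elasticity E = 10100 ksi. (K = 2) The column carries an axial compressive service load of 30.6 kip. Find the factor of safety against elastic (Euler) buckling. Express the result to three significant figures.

Inner dimensions: h_i = 8.13 − 2×0.66 = 6.810 in, b_i = 7.02 − 2×0.66 = 5.700 in
Weak-axis I_min = (h_o·b_o³ − h_i·b_i³)/12 with b_o = 7.02, b_i = 5.700 in (shorter outer/inner sides).
I_min = (8.13×7.02³ − 6.810×5.700³)/12 = 129.3 in⁴
Effective length L_e = K·L = 2 × 276 = 552.0 in
P_cr = π²EI / L_e² = π² × 10100×10³ × 129.3 / 552.0² = 4.229×10^4 lb
Factor of safety n = P_cr / P = 42.295 / 30.6 = 1.38

n ≈ 1.38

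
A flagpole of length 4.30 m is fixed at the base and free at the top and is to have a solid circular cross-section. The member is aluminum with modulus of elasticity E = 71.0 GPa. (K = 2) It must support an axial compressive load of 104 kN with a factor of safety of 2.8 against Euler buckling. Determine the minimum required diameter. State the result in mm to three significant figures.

d ≈ 158 mm

Required P_cr = n·P = 2.8 × 104 = 291.2 kN
L_e = K·L = 2 × 4.30 = 8.600 m
Required I = P_cr·L_e²/(π²E) = 2.912×10^5 × 8.600² / (π² × 7.10×10^10) = 3.073×10^-5 m⁴
I_req = 3.073×10^7 mm⁴
Solid circle: I = πd⁴/64  ⇒  d = (64I/π)^(1/4) = (64×3.073×10^7/π)^(1/4) = 158 mm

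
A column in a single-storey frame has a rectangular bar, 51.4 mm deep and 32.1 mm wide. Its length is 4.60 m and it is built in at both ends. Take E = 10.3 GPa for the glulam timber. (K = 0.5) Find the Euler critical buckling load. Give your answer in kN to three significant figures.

P_cr ≈ 2.72 kN

Buckling occurs about the weak axis: I_min = h·b³/12 with b = 32.1 mm (the shorter side).
I_min = 51.4×32.1³/12 = 1.417×10^5 mm⁴
I = 1.417×10^5 mm⁴ = 1.417×10^-7 m⁴
Effective length L_e = K·L = 0.5 × 4.60 = 2.300 m
P_cr = π²EI / L_e² = π² × 10.3×10⁹ × 1.417×10^-7 / 2.300² = 2.723×10^3 N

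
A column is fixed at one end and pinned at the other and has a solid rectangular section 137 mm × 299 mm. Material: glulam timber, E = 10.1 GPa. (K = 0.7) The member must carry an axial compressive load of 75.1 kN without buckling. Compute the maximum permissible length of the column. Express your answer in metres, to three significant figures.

L_max ≈ 13.2 m

Buckling occurs about the weak axis: I_min = h·b³/12 with b = 137 mm (the shorter side).
I_min = 299×137³/12 = 6.407×10^7 mm⁴
I = 6.407×10^-5 m⁴
At the buckling limit P_cr = P = 7.510×10^4 N
From P_cr = π²EI/(K·L)²:  L = (1/K)·√(π²EI/P_cr) = (1/0.7)·√(π²×1.01×10^10×6.407×10^-5/7.510×10^4)
L = 13.2 m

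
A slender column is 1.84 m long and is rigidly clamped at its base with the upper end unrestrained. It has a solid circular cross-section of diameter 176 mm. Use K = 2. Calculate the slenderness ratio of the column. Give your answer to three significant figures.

λ ≈ 83.6

I = πd⁴/64 = π×176⁴/64 = 4.710×10^7 mm⁴
A = 2.433×10^4 mm²;  r_min = √(I/A) = √(4.710×10^7/2.433×10^4) = 44.00 mm
L_e = K·L = 2 × 1.84 m = 3.680 m = 3680.0 mm
λ = L_e / r_min = 3680.0 / 44.00 = 83.6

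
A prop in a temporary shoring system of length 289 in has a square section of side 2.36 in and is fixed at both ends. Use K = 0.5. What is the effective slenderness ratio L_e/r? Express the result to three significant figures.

λ ≈ 212

I = a⁴/12 = 2.36⁴/12 = 2.585 in⁴
A = 5.570 in²;  r_min = √(I/A) = √(2.585/5.570) = 0.6813 in
L_e = K·L = 0.5 × 289 = 144.5 in
λ = L_e / r_min = 144.50 / 0.6813 = 212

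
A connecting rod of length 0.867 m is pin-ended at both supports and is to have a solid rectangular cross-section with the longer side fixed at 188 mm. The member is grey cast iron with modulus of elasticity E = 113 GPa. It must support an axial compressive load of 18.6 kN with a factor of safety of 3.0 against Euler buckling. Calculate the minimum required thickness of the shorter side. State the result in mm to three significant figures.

b ≈ 13.4 mm

Required P_cr = n·P = 3.0 × 18.6 = 55.80 kN
L_e = K·L = 1 × 0.867 = 0.8670 m
Required I = P_cr·L_e²/(π²E) = 5.580×10^4 × 0.8670² / (π² × 1.13×10^11) = 3.761×10^-8 m⁴
I_req = 3.761×10^4 mm⁴
Rectangle, weak axis: I_min = h·b³/12 with h = 188 mm fixed  ⇒  b = (12I/h)^(1/3) = 13.4 mm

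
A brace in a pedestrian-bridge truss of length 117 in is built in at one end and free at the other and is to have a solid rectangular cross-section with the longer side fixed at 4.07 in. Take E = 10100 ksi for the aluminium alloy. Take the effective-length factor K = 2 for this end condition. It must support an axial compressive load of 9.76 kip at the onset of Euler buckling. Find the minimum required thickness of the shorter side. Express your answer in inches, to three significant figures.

b ≈ 2.51 in

L_e = K·L = 2 × 117 = 234.0 in
Required I = P_cr·L_e²/(π²E) = 9.760×10^3 × 234.0² / (π² × 1.01×10^7) = 5.361 in⁴
Rectangle, weak axis: I_min = h·b³/12 with h = 4.07 in fixed  ⇒  b = (12I/h)^(1/3) = 2.51 in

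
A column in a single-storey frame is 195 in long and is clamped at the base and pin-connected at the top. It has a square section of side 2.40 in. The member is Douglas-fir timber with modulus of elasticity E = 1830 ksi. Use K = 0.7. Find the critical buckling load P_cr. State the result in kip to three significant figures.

I = a⁴/12 = 2.40⁴/12 = 2.765 in⁴
Effective length L_e = K·L = 0.7 × 195 = 136.5 in
P_cr = π²EI / L_e² = π² × 1830×10³ × 2.765 / 136.5² = 2.680×10^3 lb

P_cr ≈ 2.68 kip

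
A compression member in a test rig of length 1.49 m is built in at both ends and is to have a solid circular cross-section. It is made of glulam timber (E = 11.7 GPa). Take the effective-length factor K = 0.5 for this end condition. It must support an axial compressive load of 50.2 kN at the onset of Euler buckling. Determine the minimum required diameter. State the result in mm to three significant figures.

d ≈ 47.1 mm

L_e = K·L = 0.5 × 1.49 = 0.7450 m
Required I = P_cr·L_e²/(π²E) = 5.020×10^4 × 0.7450² / (π² × 1.17×10^10) = 2.413×10^-7 m⁴
I_req = 2.413×10^5 mm⁴
Solid circle: I = πd⁴/64  ⇒  d = (64I/π)^(1/4) = (64×2.413×10^5/π)^(1/4) = 47.1 mm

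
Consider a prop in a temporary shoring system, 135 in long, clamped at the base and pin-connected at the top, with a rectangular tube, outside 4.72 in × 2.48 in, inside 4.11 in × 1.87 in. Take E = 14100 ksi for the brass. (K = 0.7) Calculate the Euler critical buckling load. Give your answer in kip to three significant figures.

Weak-axis I_min = (h_o·b_o³ − h_i·b_i³)/12 with b_o = 2.48, b_i = 1.870 in (shorter outer/inner sides).
I_min = (4.72×2.48³ − 4.110×1.870³)/12 = 3.760 in⁴
Effective length L_e = K·L = 0.7 × 135 = 94.50 in
P_cr = π²EI / L_e² = π² × 14100×10³ × 3.760 / 94.50² = 5.859×10^4 lb

P_cr ≈ 58.6 kip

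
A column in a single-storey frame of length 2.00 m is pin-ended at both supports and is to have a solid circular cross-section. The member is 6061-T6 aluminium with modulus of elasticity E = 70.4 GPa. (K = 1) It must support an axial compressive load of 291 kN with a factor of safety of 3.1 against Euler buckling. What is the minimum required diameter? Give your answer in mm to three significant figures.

d ≈ 101 mm

Required P_cr = n·P = 3.1 × 291 = 902.1 kN
L_e = K·L = 1 × 2.00 = 2.000 m
Required I = P_cr·L_e²/(π²E) = 9.021×10^5 × 2.000² / (π² × 7.04×10^10) = 5.193×10^-6 m⁴
I_req = 5.193×10^6 mm⁴
Solid circle: I = πd⁴/64  ⇒  d = (64I/π)^(1/4) = (64×5.193×10^6/π)^(1/4) = 101 mm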